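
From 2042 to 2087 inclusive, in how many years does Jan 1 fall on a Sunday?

6

Track Jan 1's weekday year by year (advancing +1, or +2 across a Feb 29):
  2042: Wed  2043: Thu (+1)  2044: Fri (+1)  2045: Sun (+2) ✓  2046: Mon (+1)
  2047: Tue (+1)  2048: Wed (+1)  2049: Fri (+2)  2050: Sat (+1)  2051: Sun (+1) ✓
  2052: Mon (+1)  2053: Wed (+2)  2054: Thu (+1)  2055: Fri (+1)  … (18 more years) …
  2074: Mon (+1)  2075: Tue (+1)  2076: Wed (+1)  2077: Fri (+2)  2078: Sat (+1)
  2079: Sun (+1) ✓  2080: Mon (+1)  2081: Wed (+2)  2082: Thu (+1)  2083: Fri (+1)
  2084: Sat (+1)  2085: Mon (+2)  2086: Tue (+1)  2087: Wed (+1)
Sunday years: 2045, 2051, 2062, 2068, 2073, 2079 — 6 in total.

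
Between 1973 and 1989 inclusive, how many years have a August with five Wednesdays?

August has 31 days; it has five Wednesdays when Wednesday falls among the first (month-length − 28) days — i.e. when August 1 is one of Wednesday/Tuesday/Monday.
August 1 by year: 1973:Wed✓ 1974:Thu 1975:Fri 1976:Sun 1977:Mon✓ 1978:Tue✓ 1979:Wed✓ 1980:Fri 1981:Sat 1982:Sun 1983:Mon✓ 1984:Wed✓ 1985:Thu 1986:Fri 1987:Sat 1988:Mon✓ 1989:Tue✓
Years with five Wednesdays: 1973, 1977, 1978, 1979, 1983, 1984, 1988, 1989 → 8.

8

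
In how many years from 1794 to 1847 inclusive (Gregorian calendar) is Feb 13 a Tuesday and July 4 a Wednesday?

Check each year's weekday for Feb 13 and July 4:
  1794: Thu/Fri  1795: Fri/Sat  1796: Sat/Mon  1797: Mon/Tue  1798: Tue/Wed ✓  1799: Wed/Thu  1800: Thu/Fri  1801: Fri/Sat  1802: Sat/Sun  1803: Sun/Mon  1804: Mon/Wed  1805: Wed/Thu  1806: Thu/Fri  1807: Fri/Sat  …(26 more)…  1834: Thu/Fri  1835: Fri/Sat  1836: Sat/Mon  1837: Mon/Tue  1838: Tue/Wed ✓  1839: Wed/Thu  1840: Thu/Sat  1841: Sat/Sun  1842: Sun/Mon  1843: Mon/Tue  1844: Tue/Thu  1845: Thu/Fri  1846: Fri/Sat  1847: Sat/Sun
Both conditions hold in: 1798, 1810, 1821, 1827, 1838 — 5.

5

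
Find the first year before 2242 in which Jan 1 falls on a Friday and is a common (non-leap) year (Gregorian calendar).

2241

Jan 1 advances by 2 weekdays after a leap year and by 1 after a common year.
2242: Jan 1 is Saturday.
2241: Friday
2241 begins on a Friday and is a common year.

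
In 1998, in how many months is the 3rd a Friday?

2

Check the 3rd of each month of 1998: Jan 3: Sat, Feb 3: Tue, Mar 3: Tue, Apr 3: Fri, May 3: Sun, Jun 3: Wed, Jul 3: Fri, Aug 3: Mon, Sep 3: Thu, Oct 3: Sat, Nov 3: Tue, Dec 3: Thu.
Friday occurs in April, July — 2 months.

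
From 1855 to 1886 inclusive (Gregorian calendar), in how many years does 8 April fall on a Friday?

4

Track 8 April's weekday year by year (advancing +1, or +2 across a Feb 29):
  1855: Sun  1856: Tue (+2)  1857: Wed (+1)  1858: Thu (+1)  1859: Fri (+1) ✓
  1860: Sun (+2)  1861: Mon (+1)  1862: Tue (+1)  1863: Wed (+1)  1864: Fri (+2) ✓
  1865: Sat (+1)  1866: Sun (+1)  1867: Mon (+1)  1868: Wed (+2)  … (4 more years) …
  1873: Tue (+1)  1874: Wed (+1)  1875: Thu (+1)  1876: Sat (+2)  1877: Sun (+1)
  1878: Mon (+1)  1879: Tue (+1)  1880: Thu (+2)  1881: Fri (+1) ✓  1882: Sat (+1)
  1883: Sun (+1)  1884: Tue (+2)  1885: Wed (+1)  1886: Thu (+1)
Friday years: 1859, 1864, 1870, 1881 — 4 in total.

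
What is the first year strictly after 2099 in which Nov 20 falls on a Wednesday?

2109

From one year to the next, a fixed date's weekday advances by 1, or by 2 when a Feb 29 lies between the two dates.
2099: November 20 is Friday.
2100: Saturday (+1)
2101: Sunday (+1)
2102: Monday (+1)
2103: Tuesday (+1)
2104: Thursday (+2)
2105: Friday (+1)
2106: Saturday (+1)
2107: Sunday (+1)
2108: Tuesday (+2)
2109: Wednesday (+1)
Nov 20 falls on a Wednesday in 2109.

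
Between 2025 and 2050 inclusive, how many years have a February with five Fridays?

1

February has 28 days (29 in leap years); it has five Fridays when Friday falls among the first (month-length − 28) days — i.e. when February 1 is Friday in a leap year (never in a common year).
February 1 by year: 2025:Sat 2026:Sun 2027:Mon 2028:Tue 2029:Thu 2030:Fri 2031:Sat 2032:Sun 2033:Tue 2034:Wed 2035:Thu 2036:Fri✓ 2037:Sun 2038:Mon 2039:Tue 2040:Wed 2041:Fri 2042:Sat 2043:Sun 2044:Mon 2045:Wed 2046:Thu 2047:Fri 2048:Sat 2049:Mon 2050:Tue
Years with five Fridays: 2036 → 1.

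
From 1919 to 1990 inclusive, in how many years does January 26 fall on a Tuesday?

10

Track January 26's weekday year by year (advancing +1, or +2 across a Feb 29):
  1919: Sun  1920: Mon (+1)  1921: Wed (+2)  1922: Thu (+1)  1923: Fri (+1)
  1924: Sat (+1)  1925: Mon (+2)  1926: Tue (+1) ✓  1927: Wed (+1)  1928: Thu (+1)
  1929: Sat (+2)  1930: Sun (+1)  1931: Mon (+1)  1932: Tue (+1) ✓  … (44 more years) …
  1977: Wed (+2)  1978: Thu (+1)  1979: Fri (+1)  1980: Sat (+1)  1981: Mon (+2)
  1982: Tue (+1) ✓  1983: Wed (+1)  1984: Thu (+1)  1985: Sat (+2)  1986: Sun (+1)
  1987: Mon (+1)  1988: Tue (+1) ✓  1989: Thu (+2)  1990: Fri (+1)
Tuesday years: 1926, 1932, 1937, 1943, 1954, 1960, 1965, 1971, 1982, 1988 — 10 in total.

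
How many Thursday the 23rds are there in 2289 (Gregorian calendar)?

Check the 23rd of each month of 2289: Jan 23: Wed, Feb 23: Sat, Mar 23: Sat, Apr 23: Tue, May 23: Thu, Jun 23: Sun, Jul 23: Tue, Aug 23: Fri, Sep 23: Mon, Oct 23: Wed, Nov 23: Sat, Dec 23: Mon.
Thursday occurs in May — 1 month.

1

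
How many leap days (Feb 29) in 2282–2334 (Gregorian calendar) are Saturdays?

2

Leap years in 2282–2334: 12 of them.
Feb 29 weekday advances by 5 (mod 7) from one leap year to the next four years later (or differs when a century non-leap intervenes).
Leap-day weekdays: 2284:Fri 2288:Wed 2292:Mon 2296:Sat✓ 2304:Mon 2308:Sat✓ 2312:Thu 2316:Tue 2320:Sun 2324:Fri 2328:Wed 2332:Mon
Saturday: 2296, 2308 → 2.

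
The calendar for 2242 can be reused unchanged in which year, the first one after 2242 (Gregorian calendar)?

Two years share a calendar iff Jan 1 falls on the same weekday and both are leap or both are common. 2242: Jan 1 is Saturday, common year.
2243: Jan 1 Sunday, common
2244: Jan 1 Monday, leap
2245: Jan 1 Wednesday, common
2246: Jan 1 Thursday, common
2247: Jan 1 Friday, common
2248: Jan 1 Saturday, leap
2249: Jan 1 Monday, common
2250: Jan 1 Tuesday, common
2251: Jan 1 Wednesday, common
2252: Jan 1 Thursday, leap
2253: Jan 1 Saturday, common
2253 matches on both conditions.

2253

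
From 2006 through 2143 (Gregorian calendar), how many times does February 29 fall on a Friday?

Leap years in 2006–2143: 33 of them.
Feb 29 weekday advances by 5 (mod 7) from one leap year to the next four years later (or differs when a century non-leap intervenes).
Leap-day weekdays: 2008:Fri✓ 2012:Wed 2016:Mon 2020:Sat 2024:Thu 2028:Tue 2032:Sun 2036:Fri✓ 2040:Wed 2044:Mon 2048:Sat 2052:Thu 2056:Tue …(7 more)… 2088:Sun 2092:Fri✓ 2096:Wed 2104:Fri✓ 2108:Wed 2112:Mon 2116:Sat 2120:Thu 2124:Tue 2128:Sun 2132:Fri✓ 2136:Wed 2140:Mon
Friday: 2008, 2036, 2064, 2092, 2104, 2132 → 6.

6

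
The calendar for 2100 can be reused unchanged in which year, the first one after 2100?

2106

Two years share a calendar iff Jan 1 falls on the same weekday and both are leap or both are common. 2100: Jan 1 is Friday, common year.
2101: Jan 1 Saturday, common
2102: Jan 1 Sunday, common
2103: Jan 1 Monday, common
2104: Jan 1 Tuesday, leap
2105: Jan 1 Thursday, common
2106: Jan 1 Friday, common
2106 matches on both conditions.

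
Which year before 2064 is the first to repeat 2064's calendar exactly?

Two years share a calendar iff Jan 1 falls on the same weekday and both are leap or both are common. 2064: Jan 1 is Tuesday, leap year.
2063: Jan 1 Monday, common
2062: Jan 1 Sunday, common
2061: Jan 1 Saturday, common
2060: Jan 1 Thursday, leap
2059: Jan 1 Wednesday, common
2058: Jan 1 Tuesday, common
2057: Jan 1 Monday, common
2056: Jan 1 Saturday, leap
2055: Jan 1 Friday, common
2054: Jan 1 Thursday, common
2053: Jan 1 Wednesday, common
2052: Jan 1 Monday, leap
2051: Jan 1 Sunday, common
2050: Jan 1 Saturday, common
2049: Jan 1 Friday, common
2048: Jan 1 Wednesday, leap
2047: Jan 1 Tuesday, common
2046: Jan 1 Monday, common
2045: Jan 1 Sunday, common
2044: Jan 1 Friday, leap
2043: Jan 1 Thursday, common
2042: Jan 1 Wednesday, common
2041: Jan 1 Tuesday, common
2040: Jan 1 Sunday, leap
2039: Jan 1 Saturday, common
2038: Jan 1 Friday, common
2037: Jan 1 Thursday, common
2036: Jan 1 Tuesday, leap
2036 matches on both conditions.

2036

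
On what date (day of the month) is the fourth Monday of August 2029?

August 1, 2029 is a Wednesday, so the first Monday is the 6th.
The fourth Monday is 6 + 21 = 27.

27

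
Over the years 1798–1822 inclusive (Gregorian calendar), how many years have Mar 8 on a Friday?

5

Track Mar 8's weekday year by year (advancing +1, or +2 across a Feb 29):
  1798: Thu  1799: Fri (+1) ✓  1800: Sat (+1)  1801: Sun (+1)  1802: Mon (+1)
  1803: Tue (+1)  1804: Thu (+2)  1805: Fri (+1) ✓  1806: Sat (+1)  1807: Sun (+1)
  1808: Tue (+2)  1809: Wed (+1)  1810: Thu (+1)  1811: Fri (+1) ✓  1812: Sun (+2)
  1813: Mon (+1)  1814: Tue (+1)  1815: Wed (+1)  1816: Fri (+2) ✓  1817: Sat (+1)
  1818: Sun (+1)  1819: Mon (+1)  1820: Wed (+2)  1821: Thu (+1)  1822: Fri (+1) ✓
Friday years: 1799, 1805, 1811, 1816, 1822 — 5 in total.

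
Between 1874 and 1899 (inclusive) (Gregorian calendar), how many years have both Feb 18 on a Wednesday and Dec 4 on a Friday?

Check each year's weekday for Feb 18 and Dec 4:
  1874: Wed/Fri ✓  1875: Thu/Sat  1876: Fri/Mon  1877: Sun/Tue  1878: Mon/Wed  1879: Tue/Thu  1880: Wed/Sat  1881: Fri/Sun  1882: Sat/Mon  1883: Sun/Tue  1884: Mon/Thu  1885: Wed/Fri ✓  1886: Thu/Sat  1887: Fri/Sun  1888: Sat/Tue  1889: Mon/Wed  1890: Tue/Thu  1891: Wed/Fri ✓  1892: Thu/Sun  1893: Sat/Mon  1894: Sun/Tue  1895: Mon/Wed  1896: Tue/Fri  1897: Thu/Sat  1898: Fri/Sun  1899: Sat/Mon
Both conditions hold in: 1874, 1885, 1891 — 3.

3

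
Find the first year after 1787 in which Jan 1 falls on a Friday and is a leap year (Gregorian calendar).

1796

Jan 1 advances by 2 weekdays after a leap year and by 1 after a common year.
1787: Jan 1 is Monday.
1788: Tuesday (leap)
1789: Thursday
1790: Friday
1791: Saturday
1792: Sunday (leap)
1793: Tuesday
1794: Wednesday
1795: Thursday
1796: Friday (leap)
1796 begins on a Friday and is a leap year.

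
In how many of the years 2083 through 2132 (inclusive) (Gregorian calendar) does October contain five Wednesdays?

October has 31 days; it has five Wednesdays when Wednesday falls among the first (month-length − 28) days — i.e. when October 1 is one of Wednesday/Tuesday/Monday.
October 1 by year: 2083:Fri 2084:Sun 2085:Mon✓ 2086:Tue✓ 2087:Wed✓ 2088:Fri 2089:Sat 2090:Sun 2091:Mon✓ 2092:Wed✓ 2093:Thu 2094:Fri 2095:Sat 2096:Mon✓ 2097:Tue✓ …(20 more)… 2118:Sat 2119:Sun 2120:Tue✓ 2121:Wed✓ 2122:Thu 2123:Fri 2124:Sun 2125:Mon✓ 2126:Tue✓ 2127:Wed✓ 2128:Fri 2129:Sat 2130:Sun 2131:Mon✓ 2132:Wed✓
Years with five Wednesdays: 2085, 2086, 2087, 2091, 2092, 2096, 2097, 2098, 2103, 2104, 2108, 2109, 2110, 2114, 2115, 2120, 2121, 2125, 2126, 2127, 2131, 2132 → 22.

22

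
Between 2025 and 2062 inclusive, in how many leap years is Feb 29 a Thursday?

Leap years in 2025–2062: 9 of them.
Feb 29 weekday advances by 5 (mod 7) from one leap year to the next four years later (or differs when a century non-leap intervenes).
Leap-day weekdays: 2028:Tue 2032:Sun 2036:Fri 2040:Wed 2044:Mon 2048:Sat 2052:Thu✓ 2056:Tue 2060:Sun
Thursday: 2052 → 1.

1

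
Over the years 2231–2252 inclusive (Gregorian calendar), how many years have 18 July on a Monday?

3

Track 18 July's weekday year by year (advancing +1, or +2 across a Feb 29):
  2231: Mon ✓  2232: Wed (+2)  2233: Thu (+1)  2234: Fri (+1)  2235: Sat (+1)
  2236: Mon (+2) ✓  2237: Tue (+1)  2238: Wed (+1)  2239: Thu (+1)  2240: Sat (+2)
  2241: Sun (+1)  2242: Mon (+1) ✓  2243: Tue (+1)  2244: Thu (+2)  2245: Fri (+1)
  2246: Sat (+1)  2247: Sun (+1)  2248: Tue (+2)  2249: Wed (+1)  2250: Thu (+1)
  2251: Fri (+1)  2252: Sun (+2)
Monday years: 2231, 2236, 2242 — 3 in total.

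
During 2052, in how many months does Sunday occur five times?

A month of length L has five Sundays iff its first Sunday is on day ≤ L−28 (so day 1–3 in a 31-day month, 1–2 in a 30-day month, day 1 in a leap February).
Checking each month of 2052: Jan starts Mon (31d); Feb starts Thu (29d); Mar starts Fri (31d) ✓; Apr starts Mon (30d); May starts Wed (31d); Jun starts Sat (30d) ✓; Jul starts Mon (31d); Aug starts Thu (31d); Sep starts Sun (30d) ✓; Oct starts Tue (31d); Nov starts Fri (30d); Dec starts Sun (31d) ✓.
Five-Sunday months: March, June, September, December → 4.

4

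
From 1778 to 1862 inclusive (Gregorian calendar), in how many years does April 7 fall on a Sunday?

12

Track April 7's weekday year by year (advancing +1, or +2 across a Feb 29):
  1778: Tue  1779: Wed (+1)  1780: Fri (+2)  1781: Sat (+1)  1782: Sun (+1) ✓
  1783: Mon (+1)  1784: Wed (+2)  1785: Thu (+1)  1786: Fri (+1)  1787: Sat (+1)
  1788: Mon (+2)  1789: Tue (+1)  1790: Wed (+1)  1791: Thu (+1)  … (57 more years) …
  1849: Sat (+1)  1850: Sun (+1) ✓  1851: Mon (+1)  1852: Wed (+2)  1853: Thu (+1)
  1854: Fri (+1)  1855: Sat (+1)  1856: Mon (+2)  1857: Tue (+1)  1858: Wed (+1)
  1859: Thu (+1)  1860: Sat (+2)  1861: Sun (+1) ✓  1862: Mon (+1)
Sunday years: 1782, 1793, 1799, 1805, 1811, 1816, 1822, 1833, 1839, 1844, 1850, 1861 — 12 in total.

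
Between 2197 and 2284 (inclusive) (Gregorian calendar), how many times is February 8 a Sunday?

12

Track February 8's weekday year by year (advancing +1, or +2 across a Feb 29):
  2197: Wed  2198: Thu (+1)  2199: Fri (+1)  2200: Sat (+1)  2201: Sun (+1) ✓
  2202: Mon (+1)  2203: Tue (+1)  2204: Wed (+1)  2205: Fri (+2)  2206: Sat (+1)
  2207: Sun (+1) ✓  2208: Mon (+1)  2209: Wed (+2)  2210: Thu (+1)  … (60 more years) …
  2271: Wed (+1)  2272: Thu (+1)  2273: Sat (+2)  2274: Sun (+1) ✓  2275: Mon (+1)
  2276: Tue (+1)  2277: Thu (+2)  2278: Fri (+1)  2279: Sat (+1)  2280: Sun (+1) ✓
  2281: Tue (+2)  2282: Wed (+1)  2283: Thu (+1)  2284: Fri (+1)
Sunday years: 2201, 2207, 2218, 2224, 2229, 2235, 2246, 2252, 2257, 2263, 2274, 2280 — 12 in total.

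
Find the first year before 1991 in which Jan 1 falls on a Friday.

1988

Jan 1 advances by 2 weekdays after a leap year and by 1 after a common year.
1991: Jan 1 is Tuesday.
1990: Monday
1989: Sunday
1988: Friday (leap)
1988 begins on a Friday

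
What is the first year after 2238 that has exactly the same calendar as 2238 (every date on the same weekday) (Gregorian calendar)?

Two years share a calendar iff Jan 1 falls on the same weekday and both are leap or both are common. 2238: Jan 1 is Monday, common year.
2239: Jan 1 Tuesday, common
2240: Jan 1 Wednesday, leap
2241: Jan 1 Friday, common
2242: Jan 1 Saturday, common
2243: Jan 1 Sunday, common
2244: Jan 1 Monday, leap
2245: Jan 1 Wednesday, common
2246: Jan 1 Thursday, common
2247: Jan 1 Friday, common
2248: Jan 1 Saturday, leap
2249: Jan 1 Monday, common
2249 matches on both conditions.

2249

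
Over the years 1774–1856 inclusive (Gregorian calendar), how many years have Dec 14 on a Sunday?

Track Dec 14's weekday year by year (advancing +1, or +2 across a Feb 29):
  1774: Wed  1775: Thu (+1)  1776: Sat (+2)  1777: Sun (+1) ✓  1778: Mon (+1)
  1779: Tue (+1)  1780: Thu (+2)  1781: Fri (+1)  1782: Sat (+1)  1783: Sun (+1) ✓
  1784: Tue (+2)  1785: Wed (+1)  1786: Thu (+1)  1787: Fri (+1)  … (55 more years) …
  1843: Thu (+1)  1844: Sat (+2)  1845: Sun (+1) ✓  1846: Mon (+1)  1847: Tue (+1)
  1848: Thu (+2)  1849: Fri (+1)  1850: Sat (+1)  1851: Sun (+1) ✓  1852: Tue (+2)
  1853: Wed (+1)  1854: Thu (+1)  1855: Fri (+1)  1856: Sun (+2) ✓
Sunday years: 1777, 1783, 1788, 1794, 1800, 1806, 1817, 1823, 1828, 1834, 1845, 1851, 1856 — 13 in total.

13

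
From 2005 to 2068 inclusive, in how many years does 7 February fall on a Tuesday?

10

Track 7 February's weekday year by year (advancing +1, or +2 across a Feb 29):
  2005: Mon  2006: Tue (+1) ✓  2007: Wed (+1)  2008: Thu (+1)  2009: Sat (+2)
  2010: Sun (+1)  2011: Mon (+1)  2012: Tue (+1) ✓  2013: Thu (+2)  2014: Fri (+1)
  2015: Sat (+1)  2016: Sun (+1)  2017: Tue (+2) ✓  2018: Wed (+1)  … (36 more years) …
  2055: Sun (+1)  2056: Mon (+1)  2057: Wed (+2)  2058: Thu (+1)  2059: Fri (+1)
  2060: Sat (+1)  2061: Mon (+2)  2062: Tue (+1) ✓  2063: Wed (+1)  2064: Thu (+1)
  2065: Sat (+2)  2066: Sun (+1)  2067: Mon (+1)  2068: Tue (+1) ✓
Tuesday years: 2006, 2012, 2017, 2023, 2034, 2040, 2045, 2051, 2062, 2068 — 10 in total.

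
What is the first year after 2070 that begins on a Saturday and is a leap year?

Jan 1 advances by 2 weekdays after a leap year and by 1 after a common year.
2070: Jan 1 is Wednesday.
2071: Thursday
2072: Friday (leap)
2073: Sunday
2074: Monday
2075: Tuesday
2076: Wednesday (leap)
2077: Friday
2078: Saturday
2079: Sunday
2080: Monday (leap)
2081: Wednesday
2082: Thursday
2083: Friday
2084: Saturday (leap)
2084 begins on a Saturday and is a leap year.

2084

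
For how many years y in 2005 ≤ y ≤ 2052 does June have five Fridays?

14

June has 30 days; it has five Fridays when Friday falls among the first (month-length − 28) days — i.e. when June 1 is one of Friday/Thursday.
June 1 by year: 2005:Wed 2006:Thu✓ 2007:Fri✓ 2008:Sun 2009:Mon 2010:Tue 2011:Wed 2012:Fri✓ 2013:Sat 2014:Sun 2015:Mon 2016:Wed 2017:Thu✓ 2018:Fri✓ 2019:Sat …(18 more)… 2038:Tue 2039:Wed 2040:Fri✓ 2041:Sat 2042:Sun 2043:Mon 2044:Wed 2045:Thu✓ 2046:Fri✓ 2047:Sat 2048:Mon 2049:Tue 2050:Wed 2051:Thu✓ 2052:Sat
Years with five Fridays: 2006, 2007, 2012, 2017, 2018, 2023, 2028, 2029, 2034, 2035, 2040, 2045, 2046, 2051 → 14.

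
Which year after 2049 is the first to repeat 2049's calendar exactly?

Two years share a calendar iff Jan 1 falls on the same weekday and both are leap or both are common. 2049: Jan 1 is Friday, common year.
2050: Jan 1 Saturday, common
2051: Jan 1 Sunday, common
2052: Jan 1 Monday, leap
2053: Jan 1 Wednesday, common
2054: Jan 1 Thursday, common
2055: Jan 1 Friday, common
2055 matches on both conditions.

2055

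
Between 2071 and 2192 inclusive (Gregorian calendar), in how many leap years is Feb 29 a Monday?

Leap years in 2071–2192: 30 of them.
Feb 29 weekday advances by 5 (mod 7) from one leap year to the next four years later (or differs when a century non-leap intervenes).
Leap-day weekdays: 2072:Mon✓ 2076:Sat 2080:Thu 2084:Tue 2088:Sun 2092:Fri 2096:Wed 2104:Fri 2108:Wed 2112:Mon✓ 2116:Sat 2120:Thu 2124:Tue …(4 more)… 2144:Sat 2148:Thu 2152:Tue 2156:Sun 2160:Fri 2164:Wed 2168:Mon✓ 2172:Sat 2176:Thu 2180:Tue 2184:Sun 2188:Fri 2192:Wed
Monday: 2072, 2112, 2140, 2168 → 4.

4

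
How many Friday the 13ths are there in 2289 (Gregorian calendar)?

Check the 13th of each month of 2289: Jan 13: Sun, Feb 13: Wed, Mar 13: Wed, Apr 13: Sat, May 13: Mon, Jun 13: Thu, Jul 13: Sat, Aug 13: Tue, Sep 13: Fri, Oct 13: Sun, Nov 13: Wed, Dec 13: Fri.
Friday occurs in September, December — 2 months.

2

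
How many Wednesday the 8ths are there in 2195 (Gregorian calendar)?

2

Check the 8th of each month of 2195: Jan 8: Thu, Feb 8: Sun, Mar 8: Sun, Apr 8: Wed, May 8: Fri, Jun 8: Mon, Jul 8: Wed, Aug 8: Sat, Sep 8: Tue, Oct 8: Thu, Nov 8: Sun, Dec 8: Tue.
Wednesday occurs in April, July — 2 months.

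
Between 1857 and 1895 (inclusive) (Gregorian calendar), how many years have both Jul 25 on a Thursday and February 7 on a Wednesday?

1

Check each year's weekday for Jul 25 and February 7:
  1857: Sat/Sat  1858: Sun/Sun  1859: Mon/Mon  1860: Wed/Tue  1861: Thu/Thu  1862: Fri/Fri  1863: Sat/Sat  1864: Mon/Sun  1865: Tue/Tue  1866: Wed/Wed  1867: Thu/Thu  1868: Sat/Fri  1869: Sun/Sun  1870: Mon/Mon  …(11 more)…  1882: Tue/Tue  1883: Wed/Wed  1884: Fri/Thu  1885: Sat/Sat  1886: Sun/Sun  1887: Mon/Mon  1888: Wed/Tue  1889: Thu/Thu  1890: Fri/Fri  1891: Sat/Sat  1892: Mon/Sun  1893: Tue/Tue  1894: Wed/Wed  1895: Thu/Thu
Both conditions hold in: 1872 — 1.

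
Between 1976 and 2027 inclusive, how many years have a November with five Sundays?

15

November has 30 days; it has five Sundays when Sunday falls among the first (month-length − 28) days — i.e. when November 1 is one of Sunday/Saturday.
November 1 by year: 1976:Mon 1977:Tue 1978:Wed 1979:Thu 1980:Sat✓ 1981:Sun✓ 1982:Mon 1983:Tue 1984:Thu 1985:Fri 1986:Sat✓ 1987:Sun✓ 1988:Tue 1989:Wed 1990:Thu …(22 more)… 2013:Fri 2014:Sat✓ 2015:Sun✓ 2016:Tue 2017:Wed 2018:Thu 2019:Fri 2020:Sun✓ 2021:Mon 2022:Tue 2023:Wed 2024:Fri 2025:Sat✓ 2026:Sun✓ 2027:Mon
Years with five Sundays: 1980, 1981, 1986, 1987, 1992, 1997, 1998, 2003, 2008, 2009, 2014, 2015, 2020, 2025, 2026 → 15.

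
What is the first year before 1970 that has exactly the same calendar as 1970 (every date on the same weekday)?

Two years share a calendar iff Jan 1 falls on the same weekday and both are leap or both are common. 1970: Jan 1 is Thursday, common year.
1969: Jan 1 Wednesday, common
1968: Jan 1 Monday, leap
1967: Jan 1 Sunday, common
1966: Jan 1 Saturday, common
1965: Jan 1 Friday, common
1964: Jan 1 Wednesday, leap
1963: Jan 1 Tuesday, common
1962: Jan 1 Monday, common
1961: Jan 1 Sunday, common
1960: Jan 1 Friday, leap
1959: Jan 1 Thursday, common
1959 matches on both conditions.

1959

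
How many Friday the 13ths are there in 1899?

2

Check the 13th of each month of 1899: Jan 13: Fri, Feb 13: Mon, Mar 13: Mon, Apr 13: Thu, May 13: Sat, Jun 13: Tue, Jul 13: Thu, Aug 13: Sun, Sep 13: Wed, Oct 13: Fri, Nov 13: Mon, Dec 13: Wed.
Friday occurs in January, October — 2 months.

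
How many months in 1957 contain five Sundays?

A month of length L has five Sundays iff its first Sunday is on day ≤ L−28 (so day 1–3 in a 31-day month, 1–2 in a 30-day month, day 1 in a leap February).
Checking each month of 1957: Jan starts Tue (31d); Feb starts Fri (28d); Mar starts Fri (31d) ✓; Apr starts Mon (30d); May starts Wed (31d); Jun starts Sat (30d) ✓; Jul starts Mon (31d); Aug starts Thu (31d); Sep starts Sun (30d) ✓; Oct starts Tue (31d); Nov starts Fri (30d); Dec starts Sun (31d) ✓.
Five-Sunday months: March, June, September, December → 4.

4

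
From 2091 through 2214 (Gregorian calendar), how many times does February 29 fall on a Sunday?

Leap years in 2091–2214: 29 of them.
Feb 29 weekday advances by 5 (mod 7) from one leap year to the next four years later (or differs when a century non-leap intervenes).
Leap-day weekdays: 2092:Fri 2096:Wed 2104:Fri 2108:Wed 2112:Mon 2116:Sat 2120:Thu 2124:Tue 2128:Sun✓ 2132:Fri 2136:Wed 2140:Mon 2144:Sat …(3 more)… 2160:Fri 2164:Wed 2168:Mon 2172:Sat 2176:Thu 2180:Tue 2184:Sun✓ 2188:Fri 2192:Wed 2196:Mon 2204:Wed 2208:Mon 2212:Sat
Sunday: 2128, 2156, 2184 → 3.

3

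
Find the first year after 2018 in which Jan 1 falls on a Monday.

Jan 1 advances by 2 weekdays after a leap year and by 1 after a common year.
2018: Jan 1 is Monday.
2019: Tuesday
2020: Wednesday (leap)
2021: Friday
2022: Saturday
2023: Sunday
2024: Monday (leap)
2024 begins on a Monday

2024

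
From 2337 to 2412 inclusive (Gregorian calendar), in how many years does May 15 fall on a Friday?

Track May 15's weekday year by year (advancing +1, or +2 across a Feb 29):
  2337: Sat  2338: Sun (+1)  2339: Mon (+1)  2340: Wed (+2)  2341: Thu (+1)
  2342: Fri (+1) ✓  2343: Sat (+1)  2344: Mon (+2)  2345: Tue (+1)  2346: Wed (+1)
  2347: Thu (+1)  2348: Sat (+2)  2349: Sun (+1)  2350: Mon (+1)  … (48 more years) …
  2399: Sat (+1)  2400: Mon (+2)  2401: Tue (+1)  2402: Wed (+1)  2403: Thu (+1)
  2404: Sat (+2)  2405: Sun (+1)  2406: Mon (+1)  2407: Tue (+1)  2408: Thu (+2)
  2409: Fri (+1) ✓  2410: Sat (+1)  2411: Sun (+1)  2412: Tue (+2)
Friday years: 2342, 2353, 2359, 2364, 2370, 2381, 2387, 2392, 2398, 2409 — 10 in total.

10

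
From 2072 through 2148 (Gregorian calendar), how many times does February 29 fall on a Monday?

3

Leap years in 2072–2148: 19 of them.
Feb 29 weekday advances by 5 (mod 7) from one leap year to the next four years later (or differs when a century non-leap intervenes).
Leap-day weekdays: 2072:Mon✓ 2076:Sat 2080:Thu 2084:Tue 2088:Sun 2092:Fri 2096:Wed 2104:Fri 2108:Wed 2112:Mon✓ 2116:Sat 2120:Thu 2124:Tue 2128:Sun 2132:Fri 2136:Wed 2140:Mon✓ 2144:Sat 2148:Thu
Monday: 2072, 2112, 2140 → 3.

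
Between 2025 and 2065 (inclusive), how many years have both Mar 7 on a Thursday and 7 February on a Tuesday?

Check each year's weekday for Mar 7 and 7 February:
  2025: Fri/Fri  2026: Sat/Sat  2027: Sun/Sun  2028: Tue/Mon  2029: Wed/Wed  2030: Thu/Thu  2031: Fri/Fri  2032: Sun/Sat  2033: Mon/Mon  2034: Tue/Tue  2035: Wed/Wed  2036: Fri/Thu  2037: Sat/Sat  2038: Sun/Sun  …(13 more)…  2052: Thu/Wed  2053: Fri/Fri  2054: Sat/Sat  2055: Sun/Sun  2056: Tue/Mon  2057: Wed/Wed  2058: Thu/Thu  2059: Fri/Fri  2060: Sun/Sat  2061: Mon/Mon  2062: Tue/Tue  2063: Wed/Wed  2064: Fri/Thu  2065: Sat/Sat
Both conditions hold in: no year — 0.

0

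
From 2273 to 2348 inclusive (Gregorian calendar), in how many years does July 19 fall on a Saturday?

Track July 19's weekday year by year (advancing +1, or +2 across a Feb 29):
  2273: Sat ✓  2274: Sun (+1)  2275: Mon (+1)  2276: Wed (+2)  2277: Thu (+1)
  2278: Fri (+1)  2279: Sat (+1) ✓  2280: Mon (+2)  2281: Tue (+1)  2282: Wed (+1)
  2283: Thu (+1)  2284: Sat (+2) ✓  2285: Sun (+1)  2286: Mon (+1)  … (48 more years) …
  2335: Fri (+1)  2336: Sun (+2)  2337: Mon (+1)  2338: Tue (+1)  2339: Wed (+1)
  2340: Fri (+2)  2341: Sat (+1) ✓  2342: Sun (+1)  2343: Mon (+1)  2344: Wed (+2)
  2345: Thu (+1)  2346: Fri (+1)  2347: Sat (+1) ✓  2348: Mon (+2)
Saturday years: 2273, 2279, 2284, 2290, 2302, 2313, 2319, 2324, 2330, 2341, 2347 — 11 in total.

11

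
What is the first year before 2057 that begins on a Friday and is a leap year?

2044

Jan 1 advances by 2 weekdays after a leap year and by 1 after a common year.
2057: Jan 1 is Monday.
2056: Saturday (leap)
2055: Friday
2054: Thursday
2053: Wednesday
2052: Monday (leap)
2051: Sunday
2050: Saturday
2049: Friday
2048: Wednesday (leap)
2047: Tuesday
2046: Monday
2045: Sunday
2044: Friday (leap)
2044 begins on a Friday and is a leap year.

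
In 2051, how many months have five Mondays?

A month of length L has five Mondays iff its first Monday is on day ≤ L−28 (so day 1–3 in a 31-day month, 1–2 in a 30-day month, day 1 in a leap February).
Checking each month of 2051: Jan starts Sun (31d) ✓; Feb starts Wed (28d); Mar starts Wed (31d); Apr starts Sat (30d); May starts Mon (31d) ✓; Jun starts Thu (30d); Jul starts Sat (31d) ✓; Aug starts Tue (31d); Sep starts Fri (30d); Oct starts Sun (31d) ✓; Nov starts Wed (30d); Dec starts Fri (31d).
Five-Monday months: January, May, July, October → 4.

4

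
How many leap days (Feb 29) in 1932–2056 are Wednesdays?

4

Leap years in 1932–2056: 32 of them.
Feb 29 weekday advances by 5 (mod 7) from one leap year to the next four years later (or differs when a century non-leap intervenes).
Leap-day weekdays: 1932:Mon 1936:Sat 1940:Thu 1944:Tue 1948:Sun 1952:Fri 1956:Wed✓ 1960:Mon 1964:Sat 1968:Thu 1972:Tue 1976:Sun 1980:Fri …(6 more)… 2008:Fri 2012:Wed✓ 2016:Mon 2020:Sat 2024:Thu 2028:Tue 2032:Sun 2036:Fri 2040:Wed✓ 2044:Mon 2048:Sat 2052:Thu 2056:Tue
Wednesday: 1956, 1984, 2012, 2040 → 4.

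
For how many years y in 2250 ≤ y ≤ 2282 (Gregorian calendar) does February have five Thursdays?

February has 28 days (29 in leap years); it has five Thursdays when Thursday falls among the first (month-length − 28) days — i.e. when February 1 is Thursday in a leap year (never in a common year).
February 1 by year: 2250:Fri 2251:Sat 2252:Sun 2253:Tue 2254:Wed 2255:Thu 2256:Fri 2257:Sun 2258:Mon 2259:Tue 2260:Wed 2261:Fri 2262:Sat 2263:Sun 2264:Mon …(3 more)… 2268:Sat 2269:Mon 2270:Tue 2271:Wed 2272:Thu✓ 2273:Sat 2274:Sun 2275:Mon 2276:Tue 2277:Thu 2278:Fri 2279:Sat 2280:Sun 2281:Tue 2282:Wed
Years with five Thursdays: 2272 → 1.

1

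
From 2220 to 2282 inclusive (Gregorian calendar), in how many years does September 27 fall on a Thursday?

9

Track September 27's weekday year by year (advancing +1, or +2 across a Feb 29):
  2220: Wed  2221: Thu (+1) ✓  2222: Fri (+1)  2223: Sat (+1)  2224: Mon (+2)
  2225: Tue (+1)  2226: Wed (+1)  2227: Thu (+1) ✓  2228: Sat (+2)  2229: Sun (+1)
  2230: Mon (+1)  2231: Tue (+1)  2232: Thu (+2) ✓  2233: Fri (+1)  … (35 more years) …
  2269: Mon (+1)  2270: Tue (+1)  2271: Wed (+1)  2272: Fri (+2)  2273: Sat (+1)
  2274: Sun (+1)  2275: Mon (+1)  2276: Wed (+2)  2277: Thu (+1) ✓  2278: Fri (+1)
  2279: Sat (+1)  2280: Mon (+2)  2281: Tue (+1)  2282: Wed (+1)
Thursday years: 2221, 2227, 2232, 2238, 2249, 2255, 2260, 2266, 2277 — 9 in total.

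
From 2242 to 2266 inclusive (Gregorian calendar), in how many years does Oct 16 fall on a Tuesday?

Track Oct 16's weekday year by year (advancing +1, or +2 across a Feb 29):
  2242: Sun  2243: Mon (+1)  2244: Wed (+2)  2245: Thu (+1)  2246: Fri (+1)
  2247: Sat (+1)  2248: Mon (+2)  2249: Tue (+1) ✓  2250: Wed (+1)  2251: Thu (+1)
  2252: Sat (+2)  2253: Sun (+1)  2254: Mon (+1)  2255: Tue (+1) ✓  2256: Thu (+2)
  2257: Fri (+1)  2258: Sat (+1)  2259: Sun (+1)  2260: Tue (+2) ✓  2261: Wed (+1)
  2262: Thu (+1)  2263: Fri (+1)  2264: Sun (+2)  2265: Mon (+1)  2266: Tue (+1) ✓
Tuesday years: 2249, 2255, 2260, 2266 — 4 in total.

4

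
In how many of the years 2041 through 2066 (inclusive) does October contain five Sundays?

October has 31 days; it has five Sundays when Sunday falls among the first (month-length − 28) days — i.e. when October 1 is one of Sunday/Saturday/Friday.
October 1 by year: 2041:Tue 2042:Wed 2043:Thu 2044:Sat✓ 2045:Sun✓ 2046:Mon 2047:Tue 2048:Thu 2049:Fri✓ 2050:Sat✓ 2051:Sun✓ 2052:Tue 2053:Wed 2054:Thu 2055:Fri✓ 2056:Sun✓ 2057:Mon 2058:Tue 2059:Wed 2060:Fri✓ 2061:Sat✓ 2062:Sun✓ 2063:Mon 2064:Wed 2065:Thu 2066:Fri✓
Years with five Sundays: 2044, 2045, 2049, 2050, 2051, 2055, 2056, 2060, 2061, 2062, 2066 → 11.

11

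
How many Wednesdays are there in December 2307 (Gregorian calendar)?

December 2307 has 31 days and begins on Sunday.
The first Wednesday is December 4.
Wednesdays fall on 4, 11, 18, 25 — that's 4.

4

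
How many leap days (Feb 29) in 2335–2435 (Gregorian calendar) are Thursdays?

Leap years in 2335–2435: 25 of them.
Feb 29 weekday advances by 5 (mod 7) from one leap year to the next four years later (or differs when a century non-leap intervenes).
Leap-day weekdays: 2336:Sat 2340:Thu✓ 2344:Tue 2348:Sun 2352:Fri 2356:Wed 2360:Mon 2364:Sat 2368:Thu✓ 2372:Tue 2376:Sun 2380:Fri 2384:Wed 2388:Mon 2392:Sat 2396:Thu✓ 2400:Tue 2404:Sun 2408:Fri 2412:Wed 2416:Mon 2420:Sat 2424:Thu✓ 2428:Tue 2432:Sun
Thursday: 2340, 2368, 2396, 2424 → 4.

4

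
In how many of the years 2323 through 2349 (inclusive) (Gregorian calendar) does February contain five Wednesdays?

February has 28 days (29 in leap years); it has five Wednesdays when Wednesday falls among the first (month-length − 28) days — i.e. when February 1 is Wednesday in a leap year (never in a common year).
February 1 by year: 2323:Thu 2324:Fri 2325:Sun 2326:Mon 2327:Tue 2328:Wed✓ 2329:Fri 2330:Sat 2331:Sun 2332:Mon 2333:Wed 2334:Thu 2335:Fri 2336:Sat 2337:Mon 2338:Tue 2339:Wed 2340:Thu 2341:Sat 2342:Sun 2343:Mon 2344:Tue 2345:Thu 2346:Fri 2347:Sat 2348:Sun 2349:Tue
Years with five Wednesdays: 2328 → 1.

1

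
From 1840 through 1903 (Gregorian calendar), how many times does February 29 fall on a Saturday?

3

Leap years in 1840–1903: 15 of them.
Feb 29 weekday advances by 5 (mod 7) from one leap year to the next four years later (or differs when a century non-leap intervenes).
Leap-day weekdays: 1840:Sat✓ 1844:Thu 1848:Tue 1852:Sun 1856:Fri 1860:Wed 1864:Mon 1868:Sat✓ 1872:Thu 1876:Tue 1880:Sun 1884:Fri 1888:Wed 1892:Mon 1896:Sat✓
Saturday: 1840, 1868, 1896 → 3.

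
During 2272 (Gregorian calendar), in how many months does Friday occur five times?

A month of length L has five Fridays iff its first Friday is on day ≤ L−28 (so day 1–3 in a 31-day month, 1–2 in a 30-day month, day 1 in a leap February).
Checking each month of 2272: Jan starts Mon (31d); Feb starts Thu (29d); Mar starts Fri (31d) ✓; Apr starts Mon (30d); May starts Wed (31d) ✓; Jun starts Sat (30d); Jul starts Mon (31d); Aug starts Thu (31d) ✓; Sep starts Sun (30d); Oct starts Tue (31d); Nov starts Fri (30d) ✓; Dec starts Sun (31d).
Five-Friday months: March, May, August, November → 4.

4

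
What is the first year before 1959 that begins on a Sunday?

Jan 1 advances by 2 weekdays after a leap year and by 1 after a common year.
1959: Jan 1 is Thursday.
1958: Wednesday
1957: Tuesday
1956: Sunday (leap)
1956 begins on a Sunday

1956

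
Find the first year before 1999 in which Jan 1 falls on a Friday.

Jan 1 advances by 2 weekdays after a leap year and by 1 after a common year.
1999: Jan 1 is Friday.
1998: Thursday
1997: Wednesday
1996: Monday (leap)
1995: Sunday
1994: Saturday
1993: Friday
1993 begins on a Friday

1993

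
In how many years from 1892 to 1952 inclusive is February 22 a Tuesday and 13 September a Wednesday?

2

Check each year's weekday for February 22 and 13 September:
  1892: Mon/Tue  1893: Wed/Wed  1894: Thu/Thu  1895: Fri/Fri  1896: Sat/Sun  1897: Mon/Mon  1898: Tue/Tue  1899: Wed/Wed  1900: Thu/Thu  1901: Fri/Fri  1902: Sat/Sat  1903: Sun/Sun  1904: Mon/Tue  1905: Wed/Wed  …(33 more)…  1939: Wed/Wed  1940: Thu/Fri  1941: Sat/Sat  1942: Sun/Sun  1943: Mon/Mon  1944: Tue/Wed ✓  1945: Thu/Thu  1946: Fri/Fri  1947: Sat/Sat  1948: Sun/Mon  1949: Tue/Tue  1950: Wed/Wed  1951: Thu/Thu  1952: Fri/Sat
Both conditions hold in: 1916, 1944 — 2.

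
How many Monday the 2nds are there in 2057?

Check the 2nd of each month of 2057: Jan 2: Tue, Feb 2: Fri, Mar 2: Fri, Apr 2: Mon, May 2: Wed, Jun 2: Sat, Jul 2: Mon, Aug 2: Thu, Sep 2: Sun, Oct 2: Tue, Nov 2: Fri, Dec 2: Sun.
Monday occurs in April, July — 2 months.

2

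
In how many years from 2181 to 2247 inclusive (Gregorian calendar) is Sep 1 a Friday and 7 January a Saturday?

Check each year's weekday for Sep 1 and 7 January:
  2181: Sat/Sun  2182: Sun/Mon  2183: Mon/Tue  2184: Wed/Wed  2185: Thu/Fri  2186: Fri/Sat ✓  2187: Sat/Sun  2188: Mon/Mon  2189: Tue/Wed  2190: Wed/Thu  2191: Thu/Fri  2192: Sat/Sat  2193: Sun/Mon  2194: Mon/Tue  …(39 more)…  2234: Mon/Tue  2235: Tue/Wed  2236: Thu/Thu  2237: Fri/Sat ✓  2238: Sat/Sun  2239: Sun/Mon  2240: Tue/Tue  2241: Wed/Thu  2242: Thu/Fri  2243: Fri/Sat ✓  2244: Sun/Sun  2245: Mon/Tue  2246: Tue/Wed  2247: Wed/Thu
Both conditions hold in: 2186, 2197, 2209, 2215, 2226, 2237, 2243 — 7.

7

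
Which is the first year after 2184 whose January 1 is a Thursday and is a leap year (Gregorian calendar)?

Jan 1 advances by 2 weekdays after a leap year and by 1 after a common year.
2184: Jan 1 is Thursday (leap).
2185: Saturday
2186: Sunday
2187: Monday
2188: Tuesday (leap)
2189: Thursday
2190: Friday
2191: Saturday
2192: Sunday (leap)
2193: Tuesday
2194: Wednesday
2195: Thursday
2196: Friday (leap)
2197: Sunday
2198: Monday
2199: Tuesday
2200: Wednesday
2201: Thursday
2202: Friday
2203: Saturday
2204: Sunday (leap)
2205: Tuesday
2206: Wednesday
2207: Thursday
2208: Friday (leap)
2209: Sunday
2210: Monday
2211: Tuesday
2212: Wednesday (leap)
2213: Friday
2214: Saturday
2215: Sunday
2216: Monday (leap)
2217: Wednesday
2218: Thursday
2219: Friday
2220: Saturday (leap)
2221: Monday
2222: Tuesday
2223: Wednesday
2224: Thursday (leap)
2224 begins on a Thursday and is a leap year.

2224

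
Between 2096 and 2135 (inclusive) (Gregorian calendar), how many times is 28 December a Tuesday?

6

Track 28 December's weekday year by year (advancing +1, or +2 across a Feb 29):
  2096: Fri  2097: Sat (+1)  2098: Sun (+1)  2099: Mon (+1)  2100: Tue (+1) ✓
  2101: Wed (+1)  2102: Thu (+1)  2103: Fri (+1)  2104: Sun (+2)  2105: Mon (+1)
  2106: Tue (+1) ✓  2107: Wed (+1)  2108: Fri (+2)  2109: Sat (+1)  … (12 more years) …
  2122: Mon (+1)  2123: Tue (+1) ✓  2124: Thu (+2)  2125: Fri (+1)  2126: Sat (+1)
  2127: Sun (+1)  2128: Tue (+2) ✓  2129: Wed (+1)  2130: Thu (+1)  2131: Fri (+1)
  2132: Sun (+2)  2133: Mon (+1)  2134: Tue (+1) ✓  2135: Wed (+1)
Tuesday years: 2100, 2106, 2117, 2123, 2128, 2134 — 6 in total.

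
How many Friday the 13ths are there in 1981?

Check the 13th of each month of 1981: Jan 13: Tue, Feb 13: Fri, Mar 13: Fri, Apr 13: Mon, May 13: Wed, Jun 13: Sat, Jul 13: Mon, Aug 13: Thu, Sep 13: Sun, Oct 13: Tue, Nov 13: Fri, Dec 13: Sun.
Friday occurs in February, March, November — 3 months.

3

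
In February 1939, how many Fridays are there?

February 1939 has 28 days and begins on Wednesday.
The first Friday is February 3.
Fridays fall on 3, 10, 17, 24 — that's 4.

4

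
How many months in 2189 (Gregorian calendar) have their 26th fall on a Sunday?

Check the 26th of each month of 2189: Jan 26: Mon, Feb 26: Thu, Mar 26: Thu, Apr 26: Sun, May 26: Tue, Jun 26: Fri, Jul 26: Sun, Aug 26: Wed, Sep 26: Sat, Oct 26: Mon, Nov 26: Thu, Dec 26: Sat.
Sunday occurs in April, July — 2 months.

2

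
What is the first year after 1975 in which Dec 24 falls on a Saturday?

1977

From one year to the next, a fixed date's weekday advances by 1, or by 2 when a Feb 29 lies between the two dates.
1975: December 24 is Wednesday.
1976: Friday (+2)
1977: Saturday (+1)
Dec 24 falls on a Saturday in 1977.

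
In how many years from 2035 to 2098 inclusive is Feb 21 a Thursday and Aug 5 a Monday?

7

Check each year's weekday for Feb 21 and Aug 5:
  2035: Wed/Sun  2036: Thu/Tue  2037: Sat/Wed  2038: Sun/Thu  2039: Mon/Fri  2040: Tue/Sun  2041: Thu/Mon ✓  2042: Fri/Tue  2043: Sat/Wed  2044: Sun/Fri  2045: Tue/Sat  2046: Wed/Sun  2047: Thu/Mon ✓  2048: Fri/Wed  …(36 more)…  2085: Wed/Sun  2086: Thu/Mon ✓  2087: Fri/Tue  2088: Sat/Thu  2089: Mon/Fri  2090: Tue/Sat  2091: Wed/Sun  2092: Thu/Tue  2093: Sat/Wed  2094: Sun/Thu  2095: Mon/Fri  2096: Tue/Sun  2097: Thu/Mon ✓  2098: Fri/Tue
Both conditions hold in: 2041, 2047, 2058, 2069, 2075, 2086, 2097 — 7.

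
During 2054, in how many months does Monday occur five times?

A month of length L has five Mondays iff its first Monday is on day ≤ L−28 (so day 1–3 in a 31-day month, 1–2 in a 30-day month, day 1 in a leap February).
Checking each month of 2054: Jan starts Thu (31d); Feb starts Sun (28d); Mar starts Sun (31d) ✓; Apr starts Wed (30d); May starts Fri (31d); Jun starts Mon (30d) ✓; Jul starts Wed (31d); Aug starts Sat (31d) ✓; Sep starts Tue (30d); Oct starts Thu (31d); Nov starts Sun (30d) ✓; Dec starts Tue (31d).
Five-Monday months: March, June, August, November → 4.

4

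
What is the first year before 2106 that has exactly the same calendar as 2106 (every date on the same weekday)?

Two years share a calendar iff Jan 1 falls on the same weekday and both are leap or both are common. 2106: Jan 1 is Friday, common year.
2105: Jan 1 Thursday, common
2104: Jan 1 Tuesday, leap
2103: Jan 1 Monday, common
2102: Jan 1 Sunday, common
2101: Jan 1 Saturday, common
2100: Jan 1 Friday, common
2100 matches on both conditions.

2100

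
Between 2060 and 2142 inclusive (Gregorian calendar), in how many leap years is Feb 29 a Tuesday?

2

Leap years in 2060–2142: 20 of them.
Feb 29 weekday advances by 5 (mod 7) from one leap year to the next four years later (or differs when a century non-leap intervenes).
Leap-day weekdays: 2060:Sun 2064:Fri 2068:Wed 2072:Mon 2076:Sat 2080:Thu 2084:Tue✓ 2088:Sun 2092:Fri 2096:Wed 2104:Fri 2108:Wed 2112:Mon 2116:Sat 2120:Thu 2124:Tue✓ 2128:Sun 2132:Fri 2136:Wed 2140:Mon
Tuesday: 2084, 2124 → 2.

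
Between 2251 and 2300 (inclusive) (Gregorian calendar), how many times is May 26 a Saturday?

8

Track May 26's weekday year by year (advancing +1, or +2 across a Feb 29):
  2251: Mon  2252: Wed (+2)  2253: Thu (+1)  2254: Fri (+1)  2255: Sat (+1) ✓
  2256: Mon (+2)  2257: Tue (+1)  2258: Wed (+1)  2259: Thu (+1)  2260: Sat (+2) ✓
  2261: Sun (+1)  2262: Mon (+1)  2263: Tue (+1)  2264: Thu (+2)  … (22 more years) …
  2287: Thu (+1)  2288: Sat (+2) ✓  2289: Sun (+1)  2290: Mon (+1)  2291: Tue (+1)
  2292: Thu (+2)  2293: Fri (+1)  2294: Sat (+1) ✓  2295: Sun (+1)  2296: Tue (+2)
  2297: Wed (+1)  2298: Thu (+1)  2299: Fri (+1)  2300: Sat (+1) ✓
Saturday years: 2255, 2260, 2266, 2277, 2283, 2288, 2294, 2300 — 8 in total.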